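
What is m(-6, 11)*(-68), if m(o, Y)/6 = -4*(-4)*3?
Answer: -19584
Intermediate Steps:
m(o, Y) = 288 (m(o, Y) = 6*(-4*(-4)*3) = 6*(16*3) = 6*48 = 288)
m(-6, 11)*(-68) = 288*(-68) = -19584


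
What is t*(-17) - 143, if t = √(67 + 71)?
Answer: -143 - 17*√138 ≈ -342.70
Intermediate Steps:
t = √138 ≈ 11.747
t*(-17) - 143 = √138*(-17) - 143 = -17*√138 - 143 = -143 - 17*√138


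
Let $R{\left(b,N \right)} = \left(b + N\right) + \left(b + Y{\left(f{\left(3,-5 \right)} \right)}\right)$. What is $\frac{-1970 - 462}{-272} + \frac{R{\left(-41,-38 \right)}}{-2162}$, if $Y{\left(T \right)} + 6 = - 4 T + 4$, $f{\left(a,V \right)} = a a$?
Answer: $\frac{165655}{18377} \approx 9.0143$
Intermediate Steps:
$f{\left(a,V \right)} = a^{2}$
$Y{\left(T \right)} = -2 - 4 T$ ($Y{\left(T \right)} = -6 - \left(-4 + 4 T\right) = -2 - 4 T$)
$R{\left(b,N \right)} = -38 + N + 2 b$ ($R{\left(b,N \right)} = \left(b + N\right) - \left(2 + 36 - b\right) = \left(N + b\right) + \left(b - 38\right) = \left(N + b\right) + \left(-38 + b\right) = -38 + N + 2 b$)
$\frac{-1970 - 462}{-272} + \frac{R{\left(-41,-38 \right)}}{-2162} = \frac{-1970 - 462}{-272} + \frac{-38 - 38 + 2 \left(-41\right)}{-2162} = \left(-1970 - 462\right) \left(- \frac{1}{272}\right) + \left(-38 - 38 - 82\right) \left(- \frac{1}{2162}\right) = \left(-2432\right) \left(- \frac{1}{272}\right) - - \frac{79}{1081} = \frac{152}{17} + \frac{79}{1081} = \frac{165655}{18377}$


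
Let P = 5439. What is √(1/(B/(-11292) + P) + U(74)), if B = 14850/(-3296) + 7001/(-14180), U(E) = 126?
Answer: √16221761050470080755006280607054/358809068252117 ≈ 11.225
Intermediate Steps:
B = -29206037/5842160 (B = 14850*(-1/3296) + 7001*(-1/14180) = -7425/1648 - 7001/14180 = -29206037/5842160 ≈ -4.9992)
√(1/(B/(-11292) + P) + U(74)) = √(1/(-29206037/5842160/(-11292) + 5439) + 126) = √(1/(-29206037/5842160*(-1/11292) + 5439) + 126) = √(1/(29206037/65969670720 + 5439) + 126) = √(1/(358809068252117/65969670720) + 126) = √(65969670720/358809068252117 + 126) = √(45210008569437462/358809068252117) = √16221761050470080755006280607054/358809068252117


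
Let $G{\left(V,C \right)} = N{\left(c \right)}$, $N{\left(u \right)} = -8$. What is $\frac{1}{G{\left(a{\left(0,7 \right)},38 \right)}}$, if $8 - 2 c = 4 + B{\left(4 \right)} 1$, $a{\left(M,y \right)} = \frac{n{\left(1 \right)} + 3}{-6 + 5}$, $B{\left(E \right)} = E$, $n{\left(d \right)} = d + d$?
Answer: $- \frac{1}{8} \approx -0.125$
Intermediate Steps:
$n{\left(d \right)} = 2 d$
$a{\left(M,y \right)} = -5$ ($a{\left(M,y \right)} = \frac{2 \cdot 1 + 3}{-6 + 5} = \frac{2 + 3}{-1} = 5 \left(-1\right) = -5$)
$c = 0$ ($c = 4 - \frac{4 + 4 \cdot 1}{2} = 4 - \frac{4 + 4}{2} = 4 - 4 = 0$)
$G{\left(V,C \right)} = -8$
$\frac{1}{G{\left(a{\left(0,7 \right)},38 \right)}} = \frac{1}{-8} = - \frac{1}{8}$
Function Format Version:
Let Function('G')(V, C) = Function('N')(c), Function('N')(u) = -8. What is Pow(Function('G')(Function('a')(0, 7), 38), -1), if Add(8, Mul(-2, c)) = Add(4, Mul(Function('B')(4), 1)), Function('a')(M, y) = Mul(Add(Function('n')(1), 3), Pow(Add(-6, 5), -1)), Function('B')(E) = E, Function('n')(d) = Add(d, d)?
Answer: Rational(-1, 8) ≈ -0.12500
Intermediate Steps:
Function('n')(d) = Mul(2, d)
Function('a')(M, y) = -5 (Function('a')(M, y) = Mul(Add(Mul(2, 1), 3), Pow(Add(-6, 5), -1)) = Mul(Add(2, 3), Pow(-1, -1)) = Mul(5, -1) = -5)
c = 0 (c = Add(4, Mul(Rational(-1, 2), Add(4, Mul(4, 1)))) = Add(4, Mul(Rational(-1, 2), Add(4, 4))) = Add(4, Mul(Rational(-1, 2), 8)) = Add(4, -4) = 0)
Function('G')(V, C) = -8
Pow(Function('G')(Function('a')(0, 7), 38), -1) = Pow(-8, -1) = Rational(-1, 8)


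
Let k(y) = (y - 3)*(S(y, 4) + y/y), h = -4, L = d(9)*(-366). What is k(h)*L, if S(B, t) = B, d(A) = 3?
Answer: -23058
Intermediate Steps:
L = -1098 (L = 3*(-366) = -1098)
k(y) = (1 + y)*(-3 + y) (k(y) = (y - 3)*(y + y/y) = (-3 + y)*(y + 1) = (-3 + y)*(1 + y) = (1 + y)*(-3 + y))
k(h)*L = (-3 + (-4)**2 - 2*(-4))*(-1098) = (-3 + 16 + 8)*(-1098) = 21*(-1098) = -23058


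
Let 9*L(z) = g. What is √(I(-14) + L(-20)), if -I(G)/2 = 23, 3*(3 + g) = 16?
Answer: I*√3705/9 ≈ 6.7632*I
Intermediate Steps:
g = 7/3 (g = -3 + (⅓)*16 = -3 + 16/3 = 7/3 ≈ 2.3333)
L(z) = 7/27 (L(z) = (⅑)*(7/3) = 7/27)
I(G) = -46 (I(G) = -2*23 = -46)
√(I(-14) + L(-20)) = √(-46 + 7/27) = √(-1235/27) = I*√3705/9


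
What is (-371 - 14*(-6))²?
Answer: 82369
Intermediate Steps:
(-371 - 14*(-6))² = (-371 + 84)² = (-287)² = 82369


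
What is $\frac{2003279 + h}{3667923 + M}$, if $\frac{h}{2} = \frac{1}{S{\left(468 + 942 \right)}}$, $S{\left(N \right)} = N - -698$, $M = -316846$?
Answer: $\frac{2111456067}{3532035158} \approx 0.5978$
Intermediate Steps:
$S{\left(N \right)} = 698 + N$ ($S{\left(N \right)} = N + 698 = 698 + N$)
$h = \frac{1}{1054}$ ($h = \frac{2}{698 + \left(468 + 942\right)} = \frac{2}{698 + 1410} = \frac{2}{2108} = 2 \cdot \frac{1}{2108} = \frac{1}{1054} \approx 0.00094877$)
$\frac{2003279 + h}{3667923 + M} = \frac{2003279 + \frac{1}{1054}}{3667923 - 316846} = \frac{2111456067}{1054 \cdot 3351077} = \frac{2111456067}{1054} \cdot \frac{1}{3351077} = \frac{2111456067}{3532035158}$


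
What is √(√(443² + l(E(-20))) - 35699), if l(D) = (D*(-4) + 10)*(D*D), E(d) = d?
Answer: √(-35699 + √232249) ≈ 187.66*I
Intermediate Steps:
l(D) = D²*(10 - 4*D) (l(D) = (-4*D + 10)*D² = (10 - 4*D)*D² = D²*(10 - 4*D))
√(√(443² + l(E(-20))) - 35699) = √(√(443² + (-20)²*(10 - 4*(-20))) - 35699) = √(√(196249 + 400*(10 + 80)) - 35699) = √(√(196249 + 400*90) - 35699) = √(√(196249 + 36000) - 35699) = √(√232249 - 35699) = √(-35699 + √232249)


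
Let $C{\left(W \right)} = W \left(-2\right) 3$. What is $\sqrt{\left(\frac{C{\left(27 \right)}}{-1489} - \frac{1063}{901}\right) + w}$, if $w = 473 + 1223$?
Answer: $\frac{\sqrt{3050636676739311}}{1341589} \approx 41.169$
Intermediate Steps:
$C{\left(W \right)} = - 6 W$ ($C{\left(W \right)} = - 2 W 3 = - 6 W$)
$w = 1696$
$\sqrt{\left(\frac{C{\left(27 \right)}}{-1489} - \frac{1063}{901}\right) + w} = \sqrt{\left(\frac{\left(-6\right) 27}{-1489} - \frac{1063}{901}\right) + 1696} = \sqrt{\left(\left(-162\right) \left(- \frac{1}{1489}\right) - \frac{1063}{901}\right) + 1696} = \sqrt{\left(\frac{162}{1489} - \frac{1063}{901}\right) + 1696} = \sqrt{- \frac{1436845}{1341589} + 1696} = \sqrt{\frac{2273898099}{1341589}} = \frac{\sqrt{3050636676739311}}{1341589}$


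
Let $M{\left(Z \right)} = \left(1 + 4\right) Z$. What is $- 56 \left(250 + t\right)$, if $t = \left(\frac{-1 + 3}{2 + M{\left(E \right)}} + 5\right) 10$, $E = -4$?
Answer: $- \frac{150640}{9} \approx -16738.0$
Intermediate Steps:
$M{\left(Z \right)} = 5 Z$
$t = \frac{440}{9}$ ($t = \left(\frac{-1 + 3}{2 + 5 \left(-4\right)} + 5\right) 10 = \left(\frac{2}{2 - 20} + 5\right) 10 = \left(\frac{2}{-18} + 5\right) 10 = \left(2 \left(- \frac{1}{18}\right) + 5\right) 10 = \left(- \frac{1}{9} + 5\right) 10 = \frac{44}{9} \cdot 10 = \frac{440}{9} \approx 48.889$)
$- 56 \left(250 + t\right) = - 56 \left(250 + \frac{440}{9}\right) = \left(-56\right) \frac{2690}{9} = - \frac{150640}{9}$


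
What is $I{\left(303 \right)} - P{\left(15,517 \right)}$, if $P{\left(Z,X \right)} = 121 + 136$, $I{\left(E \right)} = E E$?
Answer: $91552$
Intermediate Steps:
$I{\left(E \right)} = E^{2}$
$P{\left(Z,X \right)} = 257$
$I{\left(303 \right)} - P{\left(15,517 \right)} = 303^{2} - 257 = 91809 - 257 = 91552$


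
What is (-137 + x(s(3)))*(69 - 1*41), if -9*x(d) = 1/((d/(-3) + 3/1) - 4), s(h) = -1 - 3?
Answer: -11536/3 ≈ -3845.3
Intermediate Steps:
s(h) = -4
x(d) = -1/(9*(-1 - d/3)) (x(d) = -1/(9*((d/(-3) + 3/1) - 4)) = -1/(9*((d*(-⅓) + 3*1) - 4)) = -1/(9*((-d/3 + 3) - 4)) = -1/(9*((3 - d/3) - 4)) = -1/(9*(-1 - d/3)))
(-137 + x(s(3)))*(69 - 1*41) = (-137 + 1/(3*(3 - 4)))*(69 - 1*41) = (-137 + (⅓)/(-1))*(69 - 41) = (-137 + (⅓)*(-1))*28 = (-137 - ⅓)*28 = -412/3*28 = -11536/3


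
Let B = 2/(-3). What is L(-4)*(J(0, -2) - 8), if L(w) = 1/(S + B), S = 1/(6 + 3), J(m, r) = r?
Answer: 18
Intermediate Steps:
B = -⅔ (B = 2*(-⅓) = -⅔ ≈ -0.66667)
S = ⅑ (S = 1/9 = ⅑ ≈ 0.11111)
L(w) = -9/5 (L(w) = 1/(⅑ - ⅔) = 1/(-5/9) = -9/5)
L(-4)*(J(0, -2) - 8) = -9*(-2 - 8)/5 = -9/5*(-10) = 18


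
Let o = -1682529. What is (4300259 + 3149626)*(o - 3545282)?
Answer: -38946590751735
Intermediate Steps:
(4300259 + 3149626)*(o - 3545282) = (4300259 + 3149626)*(-1682529 - 3545282) = 7449885*(-5227811) = -38946590751735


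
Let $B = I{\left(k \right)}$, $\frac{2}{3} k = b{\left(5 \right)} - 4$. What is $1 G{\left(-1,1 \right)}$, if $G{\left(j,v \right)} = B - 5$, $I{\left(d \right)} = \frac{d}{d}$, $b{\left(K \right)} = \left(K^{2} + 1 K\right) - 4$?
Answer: $-4$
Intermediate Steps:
$b{\left(K \right)} = -4 + K + K^{2}$ ($b{\left(K \right)} = \left(K^{2} + K\right) - 4 = \left(K + K^{2}\right) - 4 = -4 + K + K^{2}$)
$k = 33$ ($k = \frac{3 \left(\left(-4 + 5 + 5^{2}\right) - 4\right)}{2} = \frac{3 \left(\left(-4 + 5 + 25\right) - 4\right)}{2} = \frac{3 \left(26 - 4\right)}{2} = \frac{3}{2} \cdot 22 = 33$)
$I{\left(d \right)} = 1$
$B = 1$
$G{\left(j,v \right)} = -4$ ($G{\left(j,v \right)} = 1 - 5 = -4$)
$1 G{\left(-1,1 \right)} = 1 \left(-4\right) = -4$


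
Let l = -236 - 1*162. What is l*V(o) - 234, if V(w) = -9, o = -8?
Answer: 3348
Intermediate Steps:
l = -398 (l = -236 - 162 = -398)
l*V(o) - 234 = -398*(-9) - 234 = 3582 - 234 = 3348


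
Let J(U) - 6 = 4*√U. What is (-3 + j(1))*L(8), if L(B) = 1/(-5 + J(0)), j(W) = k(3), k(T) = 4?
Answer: 1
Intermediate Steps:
J(U) = 6 + 4*√U
j(W) = 4
L(B) = 1 (L(B) = 1/(-5 + (6 + 4*√0)) = 1/(-5 + (6 + 4*0)) = 1/(-5 + (6 + 0)) = 1/(-5 + 6) = 1/1 = 1)
(-3 + j(1))*L(8) = (-3 + 4)*1 = 1*1 = 1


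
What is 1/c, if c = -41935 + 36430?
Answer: -1/5505 ≈ -0.00018165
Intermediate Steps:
c = -5505
1/c = 1/(-5505) = -1/5505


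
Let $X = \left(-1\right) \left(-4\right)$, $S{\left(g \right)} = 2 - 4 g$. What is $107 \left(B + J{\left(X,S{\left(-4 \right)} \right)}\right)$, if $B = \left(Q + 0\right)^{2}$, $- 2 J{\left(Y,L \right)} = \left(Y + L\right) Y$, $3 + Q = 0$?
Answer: $-3745$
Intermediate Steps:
$Q = -3$ ($Q = -3 + 0 = -3$)
$X = 4$
$J{\left(Y,L \right)} = - \frac{Y \left(L + Y\right)}{2}$ ($J{\left(Y,L \right)} = - \frac{\left(Y + L\right) Y}{2} = - \frac{\left(L + Y\right) Y}{2} = - \frac{Y \left(L + Y\right)}{2}$)
$B = 9$ ($B = \left(-3 + 0\right)^{2} = \left(-3\right)^{2} = 9$)
$107 \left(B + J{\left(X,S{\left(-4 \right)} \right)}\right) = 107 \left(9 - 2 \left(\left(2 - -16\right) + 4\right)\right) = 107 \left(9 - 2 \left(\left(2 + 16\right) + 4\right)\right) = 107 \left(9 - 2 \left(18 + 4\right)\right) = 107 \left(9 - 2 \cdot 22\right) = 107 \left(9 - 44\right) = 107 \left(-35\right) = -3745$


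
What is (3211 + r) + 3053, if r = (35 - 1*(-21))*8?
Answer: 6712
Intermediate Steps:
r = 448 (r = (35 + 21)*8 = 56*8 = 448)
(3211 + r) + 3053 = (3211 + 448) + 3053 = 3659 + 3053 = 6712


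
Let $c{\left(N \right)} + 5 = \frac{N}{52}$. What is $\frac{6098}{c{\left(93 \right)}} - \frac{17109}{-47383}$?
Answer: $- \frac{15022102565}{7912961} \approx -1898.4$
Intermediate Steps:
$c{\left(N \right)} = -5 + \frac{N}{52}$
$\frac{6098}{c{\left(93 \right)}} - \frac{17109}{-47383} = \frac{6098}{-5 + \frac{1}{52} \cdot 93} - \frac{17109}{-47383} = \frac{6098}{-5 + \frac{93}{52}} - - \frac{17109}{47383} = \frac{6098}{- \frac{167}{52}} + \frac{17109}{47383} = 6098 \left(- \frac{52}{167}\right) + \frac{17109}{47383} = - \frac{317096}{167} + \frac{17109}{47383} = - \frac{15022102565}{7912961}$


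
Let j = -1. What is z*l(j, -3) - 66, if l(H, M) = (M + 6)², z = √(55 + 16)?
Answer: -66 + 9*√71 ≈ 9.8353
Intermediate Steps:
z = √71 ≈ 8.4261
l(H, M) = (6 + M)²
z*l(j, -3) - 66 = √71*(6 - 3)² - 66 = √71*3² - 66 = √71*9 - 66 = 9*√71 - 66 = -66 + 9*√71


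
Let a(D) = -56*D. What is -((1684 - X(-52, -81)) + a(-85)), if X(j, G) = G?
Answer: -6525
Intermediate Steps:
-((1684 - X(-52, -81)) + a(-85)) = -((1684 - 1*(-81)) - 56*(-85)) = -((1684 + 81) + 4760) = -(1765 + 4760) = -1*6525 = -6525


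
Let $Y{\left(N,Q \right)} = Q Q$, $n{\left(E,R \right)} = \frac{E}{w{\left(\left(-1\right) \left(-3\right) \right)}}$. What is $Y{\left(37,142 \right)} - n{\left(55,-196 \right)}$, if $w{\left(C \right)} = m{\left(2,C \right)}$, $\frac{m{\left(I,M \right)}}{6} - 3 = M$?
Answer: $\frac{725849}{36} \approx 20162.0$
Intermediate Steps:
$m{\left(I,M \right)} = 18 + 6 M$
$w{\left(C \right)} = 18 + 6 C$
$n{\left(E,R \right)} = \frac{E}{36}$ ($n{\left(E,R \right)} = \frac{E}{18 + 6 \left(\left(-1\right) \left(-3\right)\right)} = \frac{E}{18 + 6 \cdot 3} = \frac{E}{18 + 18} = \frac{E}{36}$)
$Y{\left(N,Q \right)} = Q^{2}$
$Y{\left(37,142 \right)} - n{\left(55,-196 \right)} = 142^{2} - \frac{1}{36} \cdot 55 = 20164 - \frac{55}{36} = \frac{725849}{36}$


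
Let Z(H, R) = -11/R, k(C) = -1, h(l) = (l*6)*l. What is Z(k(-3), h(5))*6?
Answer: -11/25 ≈ -0.44000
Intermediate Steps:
h(l) = 6*l² (h(l) = (6*l)*l = 6*l²)
Z(k(-3), h(5))*6 = -11/(6*5²)*6 = -11/(6*25)*6 = -11/150*6 = -11/25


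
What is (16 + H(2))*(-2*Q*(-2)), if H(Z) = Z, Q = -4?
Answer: -288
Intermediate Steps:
(16 + H(2))*(-2*Q*(-2)) = (16 + 2)*(-2*(-4)*(-2)) = 18*(8*(-2)) = 18*(-16) = -288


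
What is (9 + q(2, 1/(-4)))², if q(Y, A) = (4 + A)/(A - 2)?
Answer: 484/9 ≈ 53.778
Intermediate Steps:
q(Y, A) = (4 + A)/(-2 + A)
(9 + q(2, 1/(-4)))² = (9 + (4 + 1/(-4))/(-2 + 1/(-4)))² = (9 + (4 - ¼)/(-2 - ¼))² = (9 + (15/4)/(-9/4))² = (9 - 4/9*15/4)² = (9 - 5/3)² = (22/3)² = 484/9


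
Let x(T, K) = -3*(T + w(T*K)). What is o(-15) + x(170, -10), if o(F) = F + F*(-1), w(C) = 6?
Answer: -528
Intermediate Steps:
x(T, K) = -18 - 3*T (x(T, K) = -3*(T + 6) = -3*(6 + T) = -18 - 3*T)
o(F) = 0 (o(F) = F - F = 0)
o(-15) + x(170, -10) = 0 + (-18 - 3*170) = 0 + (-18 - 510) = 0 - 528 = -528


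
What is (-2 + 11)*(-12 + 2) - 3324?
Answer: -3414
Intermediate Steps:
(-2 + 11)*(-12 + 2) - 3324 = 9*(-10) - 3324 = -90 - 3324 = -3414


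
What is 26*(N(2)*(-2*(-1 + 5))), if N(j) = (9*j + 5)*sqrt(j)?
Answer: -4784*sqrt(2) ≈ -6765.6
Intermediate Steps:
N(j) = sqrt(j)*(5 + 9*j) (N(j) = (5 + 9*j)*sqrt(j) = sqrt(j)*(5 + 9*j))
26*(N(2)*(-2*(-1 + 5))) = 26*((sqrt(2)*(5 + 9*2))*(-2*(-1 + 5))) = 26*((sqrt(2)*(5 + 18))*(-2*4)) = 26*((sqrt(2)*23)*(-8)) = 26*((23*sqrt(2))*(-8)) = 26*(-184*sqrt(2)) = -4784*sqrt(2)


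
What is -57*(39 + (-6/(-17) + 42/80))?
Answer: -1545669/680 ≈ -2273.0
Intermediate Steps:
-57*(39 + (-6/(-17) + 42/80)) = -57*(39 + (-6*(-1/17) + 42*(1/80))) = -57*(39 + (6/17 + 21/40)) = -57*(39 + 597/680) = -57*27117/680 = -1545669/680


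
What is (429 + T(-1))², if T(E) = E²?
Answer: 184900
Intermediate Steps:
(429 + T(-1))² = (429 + (-1)²)² = (429 + 1)² = 430² = 184900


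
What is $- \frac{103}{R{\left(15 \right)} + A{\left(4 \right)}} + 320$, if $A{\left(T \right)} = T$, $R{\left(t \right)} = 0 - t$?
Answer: $\frac{3623}{11} \approx 329.36$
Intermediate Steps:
$R{\left(t \right)} = - t$
$- \frac{103}{R{\left(15 \right)} + A{\left(4 \right)}} + 320 = - \frac{103}{\left(-1\right) 15 + 4} + 320 = - \frac{103}{-15 + 4} + 320 = - \frac{103}{-11} + 320 = \left(-103\right) \left(- \frac{1}{11}\right) + 320 = \frac{103}{11} + 320 = \frac{3623}{11}$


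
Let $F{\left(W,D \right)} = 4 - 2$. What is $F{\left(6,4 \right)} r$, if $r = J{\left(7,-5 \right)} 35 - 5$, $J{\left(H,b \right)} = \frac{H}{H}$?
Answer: $60$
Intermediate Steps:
$J{\left(H,b \right)} = 1$
$F{\left(W,D \right)} = 2$
$r = 30$ ($r = 1 \cdot 35 - 5 = 35 - 5 = 30$)
$F{\left(6,4 \right)} r = 2 \cdot 30 = 60$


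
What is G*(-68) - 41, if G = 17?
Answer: -1197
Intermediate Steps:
G*(-68) - 41 = 17*(-68) - 41 = -1156 - 41 = -1197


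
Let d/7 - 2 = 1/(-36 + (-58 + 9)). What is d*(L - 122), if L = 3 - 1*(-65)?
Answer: -63882/85 ≈ -751.55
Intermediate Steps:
L = 68 (L = 3 + 65 = 68)
d = 1183/85 (d = 14 + 7/(-36 + (-58 + 9)) = 14 + 7/(-36 - 49) = 14 + 7/(-85) = 14 + 7*(-1/85) = 14 - 7/85 = 1183/85 ≈ 13.918)
d*(L - 122) = 1183*(68 - 122)/85 = (1183/85)*(-54) = -63882/85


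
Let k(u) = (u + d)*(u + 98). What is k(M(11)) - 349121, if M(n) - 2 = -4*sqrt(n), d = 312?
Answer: -317545 - 1656*sqrt(11) ≈ -3.2304e+5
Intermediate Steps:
M(n) = 2 - 4*sqrt(n)
k(u) = (98 + u)*(312 + u) (k(u) = (u + 312)*(u + 98) = (312 + u)*(98 + u) = (98 + u)*(312 + u))
k(M(11)) - 349121 = (30576 + (2 - 4*sqrt(11))**2 + 410*(2 - 4*sqrt(11))) - 349121 = (30576 + (2 - 4*sqrt(11))**2 + (820 - 1640*sqrt(11))) - 349121 = (31396 + (2 - 4*sqrt(11))**2 - 1640*sqrt(11)) - 349121 = -317725 + (2 - 4*sqrt(11))**2 - 1640*sqrt(11)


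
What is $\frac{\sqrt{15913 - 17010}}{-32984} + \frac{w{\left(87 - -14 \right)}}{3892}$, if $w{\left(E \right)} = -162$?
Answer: $- \frac{81}{1946} - \frac{i \sqrt{1097}}{32984} \approx -0.041624 - 0.0010042 i$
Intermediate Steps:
$\frac{\sqrt{15913 - 17010}}{-32984} + \frac{w{\left(87 - -14 \right)}}{3892} = \frac{\sqrt{15913 - 17010}}{-32984} - \frac{162}{3892} = \sqrt{-1097} \left(- \frac{1}{32984}\right) - \frac{81}{1946} = i \sqrt{1097} \left(- \frac{1}{32984}\right) - \frac{81}{1946} = - \frac{i \sqrt{1097}}{32984} - \frac{81}{1946} = - \frac{81}{1946} - \frac{i \sqrt{1097}}{32984}$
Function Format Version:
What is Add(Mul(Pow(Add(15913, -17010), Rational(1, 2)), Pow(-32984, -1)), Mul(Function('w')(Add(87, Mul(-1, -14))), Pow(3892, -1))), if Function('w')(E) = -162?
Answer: Add(Rational(-81, 1946), Mul(Rational(-1, 32984), I, Pow(1097, Rational(1, 2)))) ≈ Add(-0.041624, Mul(-0.0010042, I))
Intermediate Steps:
Add(Mul(Pow(Add(15913, -17010), Rational(1, 2)), Pow(-32984, -1)), Mul(Function('w')(Add(87, Mul(-1, -14))), Pow(3892, -1))) = Add(Mul(Pow(Add(15913, -17010), Rational(1, 2)), Pow(-32984, -1)), Mul(-162, Pow(3892, -1))) = Add(Mul(Pow(-1097, Rational(1, 2)), Rational(-1, 32984)), Mul(-162, Rational(1, 3892))) = Add(Mul(Mul(I, Pow(1097, Rational(1, 2))), Rational(-1, 32984)), Rational(-81, 1946)) = Add(Mul(Rational(-1, 32984), I, Pow(1097, Rational(1, 2))), Rational(-81, 1946)) = Add(Rational(-81, 1946), Mul(Rational(-1, 32984), I, Pow(1097, Rational(1, 2))))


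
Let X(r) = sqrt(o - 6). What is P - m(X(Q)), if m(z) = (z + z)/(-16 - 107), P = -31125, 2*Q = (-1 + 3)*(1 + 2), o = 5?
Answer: -31125 + 2*I/123 ≈ -31125.0 + 0.01626*I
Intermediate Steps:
Q = 3 (Q = ((-1 + 3)*(1 + 2))/2 = (2*3)/2 = (1/2)*6 = 3)
X(r) = I (X(r) = sqrt(5 - 6) = sqrt(-1) = I)
m(z) = -2*z/123 (m(z) = (2*z)/(-123) = (2*z)*(-1/123) = -2*z/123)
P - m(X(Q)) = -31125 - (-2)*I/123 = -31125 + 2*I/123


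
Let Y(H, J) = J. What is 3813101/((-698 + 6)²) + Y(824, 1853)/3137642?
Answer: 5982516591417/751251899344 ≈ 7.9634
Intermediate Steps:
3813101/((-698 + 6)²) + Y(824, 1853)/3137642 = 3813101/((-698 + 6)²) + 1853/3137642 = 3813101/((-692)²) + 1853*(1/3137642) = 3813101/478864 + 1853/3137642 = 5982516591417/751251899344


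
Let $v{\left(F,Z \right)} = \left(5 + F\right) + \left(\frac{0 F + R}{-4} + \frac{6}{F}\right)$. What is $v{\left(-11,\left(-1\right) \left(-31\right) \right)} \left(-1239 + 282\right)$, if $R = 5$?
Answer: $\frac{29841}{4} \approx 7460.3$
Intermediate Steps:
$v{\left(F,Z \right)} = \frac{15}{4} + F + \frac{6}{F}$ ($v{\left(F,Z \right)} = \left(5 + F\right) + \left(\frac{0 F + 5}{-4} + \frac{6}{F}\right) = \left(5 + F\right) + \left(\left(0 + 5\right) \left(- \frac{1}{4}\right) + \frac{6}{F}\right) = \left(5 + F\right) + \left(5 \left(- \frac{1}{4}\right) + \frac{6}{F}\right) = \left(5 + F\right) - \left(\frac{5}{4} - \frac{6}{F}\right) = \frac{15}{4} + F + \frac{6}{F}$)
$v{\left(-11,\left(-1\right) \left(-31\right) \right)} \left(-1239 + 282\right) = \left(\frac{15}{4} - 11 + \frac{6}{-11}\right) \left(-1239 + 282\right) = \left(\frac{15}{4} - 11 + 6 \left(- \frac{1}{11}\right)\right) \left(-957\right) = \left(\frac{15}{4} - 11 - \frac{6}{11}\right) \left(-957\right) = \left(- \frac{343}{44}\right) \left(-957\right) = \frac{29841}{4}$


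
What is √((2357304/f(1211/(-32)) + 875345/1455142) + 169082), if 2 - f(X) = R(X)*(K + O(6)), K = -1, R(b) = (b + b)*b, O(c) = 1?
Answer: √2853744782920462366/1455142 ≈ 1160.9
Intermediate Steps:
R(b) = 2*b² (R(b) = (2*b)*b = 2*b²)
f(X) = 2 (f(X) = 2 - 2*X²*(-1 + 1) = 2 - 2*X²*0 = 2 - 1*0 = 2 + 0 = 2)
√((2357304/f(1211/(-32)) + 875345/1455142) + 169082) = √((2357304/2 + 875345/1455142) + 169082) = √((2357304*(½) + 875345*(1/1455142)) + 169082) = √((1178652 + 875345/1455142) + 169082) = √(1715106903929/1455142 + 169082) = √(1961145223573/1455142) = √2853744782920462366/1455142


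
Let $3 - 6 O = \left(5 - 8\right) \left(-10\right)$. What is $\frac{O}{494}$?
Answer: $- \frac{9}{988} \approx -0.0091093$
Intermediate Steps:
$O = - \frac{9}{2}$ ($O = \frac{1}{2} - \frac{\left(5 - 8\right) \left(-10\right)}{6} = \frac{1}{2} - \frac{\left(-3\right) \left(-10\right)}{6} = \frac{1}{2} - 5 = - \frac{9}{2} \approx -4.5$)
$\frac{O}{494} = - \frac{9}{2 \cdot 494} = \left(- \frac{9}{2}\right) \frac{1}{494} = - \frac{9}{988}$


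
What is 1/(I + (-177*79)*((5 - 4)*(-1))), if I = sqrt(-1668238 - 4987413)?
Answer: 13983/202179940 - I*sqrt(6655651)/202179940 ≈ 6.9161e-5 - 1.276e-5*I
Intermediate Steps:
I = I*sqrt(6655651) (I = sqrt(-6655651) = I*sqrt(6655651) ≈ 2579.9*I)
1/(I + (-177*79)*((5 - 4)*(-1))) = 1/(I*sqrt(6655651) + (-177*79)*((5 - 4)*(-1))) = 1/(I*sqrt(6655651) - 13983*(-1)) = 1/(I*sqrt(6655651) + 13983) = 1/(13983 + I*sqrt(6655651))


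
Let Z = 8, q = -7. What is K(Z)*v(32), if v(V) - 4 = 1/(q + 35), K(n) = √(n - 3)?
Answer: 113*√5/28 ≈ 9.0241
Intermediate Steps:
K(n) = √(-3 + n)
v(V) = 113/28 (v(V) = 4 + 1/(-7 + 35) = 4 + 1/28 = 113/28)
K(Z)*v(32) = √(-3 + 8)*(113/28) = √5*(113/28) = 113*√5/28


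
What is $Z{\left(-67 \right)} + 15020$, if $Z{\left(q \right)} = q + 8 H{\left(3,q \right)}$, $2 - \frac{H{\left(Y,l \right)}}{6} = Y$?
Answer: $14905$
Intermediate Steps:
$H{\left(Y,l \right)} = 12 - 6 Y$
$Z{\left(q \right)} = -48 + q$ ($Z{\left(q \right)} = q + 8 \left(12 - 18\right) = q + 8 \left(-6\right) = q - 48 = -48 + q$)
$Z{\left(-67 \right)} + 15020 = \left(-48 - 67\right) + 15020 = -115 + 15020 = 14905$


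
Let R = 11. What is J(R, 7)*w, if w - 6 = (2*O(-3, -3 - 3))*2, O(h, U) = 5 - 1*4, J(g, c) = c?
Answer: 70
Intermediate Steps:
O(h, U) = 1 (O(h, U) = 5 - 4 = 1)
w = 10 (w = 6 + (2*1)*2 = 6 + 2*2 = 6 + 4 = 10)
J(R, 7)*w = 7*10 = 70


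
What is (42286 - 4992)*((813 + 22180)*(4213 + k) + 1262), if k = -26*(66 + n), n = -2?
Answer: 2185816966186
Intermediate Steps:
k = -1664 (k = -26*(66 - 2) = -26*64 = -1664)
(42286 - 4992)*((813 + 22180)*(4213 + k) + 1262) = (42286 - 4992)*((813 + 22180)*(4213 - 1664) + 1262) = 37294*(22993*2549 + 1262) = 37294*(58609157 + 1262) = 37294*58610419 = 2185816966186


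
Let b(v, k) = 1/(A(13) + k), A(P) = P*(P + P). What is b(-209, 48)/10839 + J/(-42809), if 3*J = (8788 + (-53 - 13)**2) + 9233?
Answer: -31207324177/179106605886 ≈ -0.17424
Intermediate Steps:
A(P) = 2*P**2 (A(P) = P*(2*P) = 2*P**2)
b(v, k) = 1/(338 + k) (b(v, k) = 1/(2*13**2 + k) = 1/(2*169 + k) = 1/(338 + k))
J = 7459 (J = ((8788 + (-53 - 13)**2) + 9233)/3 = ((8788 + (-66)**2) + 9233)/3 = ((8788 + 4356) + 9233)/3 = (13144 + 9233)/3 = (1/3)*22377 = 7459)
b(-209, 48)/10839 + J/(-42809) = 1/((338 + 48)*10839) + 7459/(-42809) = (1/10839)/386 + 7459*(-1/42809) = (1/386)*(1/10839) - 7459/42809 = 1/4183854 - 7459/42809 = -31207324177/179106605886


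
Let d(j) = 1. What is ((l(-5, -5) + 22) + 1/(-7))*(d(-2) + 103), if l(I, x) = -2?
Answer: 14456/7 ≈ 2065.1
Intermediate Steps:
((l(-5, -5) + 22) + 1/(-7))*(d(-2) + 103) = ((-2 + 22) + 1/(-7))*(1 + 103) = (20 - ⅐)*104 = (139/7)*104 = 14456/7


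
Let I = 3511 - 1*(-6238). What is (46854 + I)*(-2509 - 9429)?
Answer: -675726614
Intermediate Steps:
I = 9749 (I = 3511 + 6238 = 9749)
(46854 + I)*(-2509 - 9429) = (46854 + 9749)*(-2509 - 9429) = 56603*(-11938) = -675726614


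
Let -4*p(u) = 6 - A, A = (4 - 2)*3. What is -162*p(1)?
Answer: 0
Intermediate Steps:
A = 6 (A = 2*3 = 6)
p(u) = 0 (p(u) = -(6 - 1*6)/4 = -(6 - 6)/4 = -¼*0 = 0)
-162*p(1) = -162*0 = 0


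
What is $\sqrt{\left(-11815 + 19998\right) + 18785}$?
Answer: $2 \sqrt{6742} \approx 164.22$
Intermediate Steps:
$\sqrt{\left(-11815 + 19998\right) + 18785} = \sqrt{8183 + 18785} = \sqrt{26968} = 2 \sqrt{6742}$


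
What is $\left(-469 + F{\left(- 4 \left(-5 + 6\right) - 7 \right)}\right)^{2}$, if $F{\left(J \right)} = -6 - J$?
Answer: $215296$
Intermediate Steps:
$\left(-469 + F{\left(- 4 \left(-5 + 6\right) - 7 \right)}\right)^{2} = \left(-469 - \left(-1 - 4 \left(-5 + 6\right)\right)\right)^{2} = \left(-469 - \left(-1 - 4\right)\right)^{2} = \left(-469 - -5\right)^{2} = \left(-469 + \left(-6 + 11\right)\right)^{2} = \left(-469 + 5\right)^{2} = \left(-464\right)^{2} = 215296$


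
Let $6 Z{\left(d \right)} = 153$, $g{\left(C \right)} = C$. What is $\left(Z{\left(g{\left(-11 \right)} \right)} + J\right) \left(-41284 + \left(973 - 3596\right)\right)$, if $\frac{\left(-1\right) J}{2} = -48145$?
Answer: $- \frac{8457849317}{2} \approx -4.2289 \cdot 10^{9}$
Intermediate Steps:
$J = 96290$ ($J = \left(-2\right) \left(-48145\right) = 96290$)
$Z{\left(d \right)} = \frac{51}{2}$ ($Z{\left(d \right)} = \frac{1}{6} \cdot 153 = \frac{51}{2}$)
$\left(Z{\left(g{\left(-11 \right)} \right)} + J\right) \left(-41284 + \left(973 - 3596\right)\right) = \left(\frac{51}{2} + 96290\right) \left(-41284 + \left(973 - 3596\right)\right) = \frac{192631 \left(-41284 + \left(973 - 3596\right)\right)}{2} = \frac{192631 \left(-41284 - 2623\right)}{2} = \frac{192631}{2} \left(-43907\right) = - \frac{8457849317}{2}$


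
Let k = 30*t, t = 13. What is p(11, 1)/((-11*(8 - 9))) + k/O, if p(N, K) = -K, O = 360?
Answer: 131/132 ≈ 0.99242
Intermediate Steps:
k = 390 (k = 30*13 = 390)
p(11, 1)/((-11*(8 - 9))) + k/O = (-1*1)/((-11*(8 - 9))) + 390/360 = -1/((-11*(-1))) + 390*(1/360) = -1/11 + 13/12 = 131/132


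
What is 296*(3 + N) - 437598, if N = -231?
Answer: -505086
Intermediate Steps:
296*(3 + N) - 437598 = 296*(3 - 231) - 437598 = 296*(-228) - 437598 = -67488 - 437598 = -505086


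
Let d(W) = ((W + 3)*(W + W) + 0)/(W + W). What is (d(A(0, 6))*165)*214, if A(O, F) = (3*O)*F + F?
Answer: 317790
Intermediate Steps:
A(O, F) = F + 3*F*O (A(O, F) = 3*F*O + F = F + 3*F*O)
d(W) = 3 + W (d(W) = ((3 + W)*(2*W) + 0)/((2*W)) = (2*W*(3 + W) + 0)*(1/(2*W)) = (2*W*(3 + W))*(1/(2*W)) = 3 + W)
(d(A(0, 6))*165)*214 = ((3 + 6*(1 + 3*0))*165)*214 = ((3 + 6*(1 + 0))*165)*214 = ((3 + 6*1)*165)*214 = ((3 + 6)*165)*214 = (9*165)*214 = 1485*214 = 317790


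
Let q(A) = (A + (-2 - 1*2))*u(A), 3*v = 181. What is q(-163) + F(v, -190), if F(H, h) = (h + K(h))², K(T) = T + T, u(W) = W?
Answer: 352121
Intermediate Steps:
K(T) = 2*T
v = 181/3 (v = (⅓)*181 = 181/3 ≈ 60.333)
F(H, h) = 9*h² (F(H, h) = (h + 2*h)² = (3*h)² = 9*h²)
q(A) = A*(-4 + A) (q(A) = (A + (-2 - 1*2))*A = (A + (-2 - 2))*A = (A - 4)*A = (-4 + A)*A = A*(-4 + A))
q(-163) + F(v, -190) = -163*(-4 - 163) + 9*(-190)² = -163*(-167) + 9*36100 = 27221 + 324900 = 352121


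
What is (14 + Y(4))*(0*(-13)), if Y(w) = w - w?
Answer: 0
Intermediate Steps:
Y(w) = 0
(14 + Y(4))*(0*(-13)) = (14 + 0)*(0*(-13)) = 14*0 = 0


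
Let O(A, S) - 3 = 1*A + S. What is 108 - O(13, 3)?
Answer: 89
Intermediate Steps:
O(A, S) = 3 + A + S (O(A, S) = 3 + (1*A + S) = 3 + (A + S) = 3 + A + S)
108 - O(13, 3) = 108 - (3 + 13 + 3) = 108 - 1*19 = 108 - 19 = 89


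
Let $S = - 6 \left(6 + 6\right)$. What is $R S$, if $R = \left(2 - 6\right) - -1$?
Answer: $216$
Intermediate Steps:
$S = -72$ ($S = \left(-6\right) 12 = -72$)
$R = -3$ ($R = \left(2 - 6\right) + 1 = -4 + 1 = -3$)
$R S = \left(-3\right) \left(-72\right) = 216$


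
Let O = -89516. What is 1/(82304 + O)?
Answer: -1/7212 ≈ -0.00013866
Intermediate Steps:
1/(82304 + O) = 1/(82304 - 89516) = 1/(-7212) = -1/7212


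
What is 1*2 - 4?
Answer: -2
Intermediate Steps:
1*2 - 4 = 2 - 4 = -2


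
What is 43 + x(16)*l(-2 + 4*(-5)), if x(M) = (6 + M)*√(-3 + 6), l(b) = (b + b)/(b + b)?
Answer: 43 + 22*√3 ≈ 81.105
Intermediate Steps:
l(b) = 1 (l(b) = (2*b)/((2*b)) = (2*b)*(1/(2*b)) = 1)
x(M) = √3*(6 + M) (x(M) = (6 + M)*√3 = √3*(6 + M))
43 + x(16)*l(-2 + 4*(-5)) = 43 + (√3*(6 + 16))*1 = 43 + (√3*22)*1 = 43 + (22*√3)*1 = 43 + 22*√3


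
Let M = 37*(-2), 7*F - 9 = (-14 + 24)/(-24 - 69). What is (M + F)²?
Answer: 2241738409/423801 ≈ 5289.6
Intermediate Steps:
F = 827/651 (F = 9/7 + ((-14 + 24)/(-24 - 69))/7 = 9/7 + (10/(-93))/7 = 9/7 + (10*(-1/93))/7 = 9/7 + (⅐)*(-10/93) = 9/7 - 10/651 = 827/651 ≈ 1.2704)
M = -74
(M + F)² = (-74 + 827/651)² = (-47347/651)² = 2241738409/423801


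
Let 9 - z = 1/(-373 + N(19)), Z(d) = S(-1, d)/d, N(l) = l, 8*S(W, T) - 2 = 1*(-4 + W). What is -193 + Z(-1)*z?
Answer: -179005/944 ≈ -189.62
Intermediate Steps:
S(W, T) = -1/4 + W/8 (S(W, T) = 1/4 + (1*(-4 + W))/8 = 1/4 + (-4 + W)/8 = 1/4 + (-1/2 + W/8) = -1/4 + W/8)
Z(d) = -3/(8*d) (Z(d) = (-1/4 + (1/8)*(-1))/d = (-1/4 - 1/8)/d = -3/(8*d))
z = 3187/354 (z = 9 - 1/(-373 + 19) = 9 - 1/(-354) = 9 - 1*(-1/354) = 9 + 1/354 = 3187/354 ≈ 9.0028)
-193 + Z(-1)*z = -193 - 3/8/(-1)*(3187/354) = -193 - 3/8*(-1)*(3187/354) = -193 + (3/8)*(3187/354) = -193 + 3187/944 = -179005/944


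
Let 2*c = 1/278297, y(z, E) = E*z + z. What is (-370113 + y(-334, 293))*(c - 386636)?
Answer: 100779758579278947/556594 ≈ 1.8107e+11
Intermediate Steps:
y(z, E) = z + E*z
c = 1/556594 (c = (½)/278297 = (½)*(1/278297) = 1/556594 ≈ 1.7966e-6)
(-370113 + y(-334, 293))*(c - 386636) = (-370113 - 334*(1 + 293))*(1/556594 - 386636) = (-370113 - 334*294)*(-215199277783/556594) = (-370113 - 98196)*(-215199277783/556594) = -468309*(-215199277783/556594) = 100779758579278947/556594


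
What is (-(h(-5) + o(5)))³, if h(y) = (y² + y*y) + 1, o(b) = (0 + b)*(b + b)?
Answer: -1030301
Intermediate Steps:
o(b) = 2*b² (o(b) = b*(2*b) = 2*b²)
h(y) = 1 + 2*y² (h(y) = (y² + y²) + 1 = 2*y² + 1 = 1 + 2*y²)
(-(h(-5) + o(5)))³ = (-((1 + 2*(-5)²) + 2*5²))³ = (-((1 + 2*25) + 2*25))³ = (-((1 + 50) + 50))³ = (-(51 + 50))³ = (-1*101)³ = (-101)³ = -1030301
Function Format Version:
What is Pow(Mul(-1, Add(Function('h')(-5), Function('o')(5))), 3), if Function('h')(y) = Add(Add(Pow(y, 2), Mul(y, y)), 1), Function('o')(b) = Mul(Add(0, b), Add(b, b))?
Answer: -1030301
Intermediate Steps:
Function('o')(b) = Mul(2, Pow(b, 2)) (Function('o')(b) = Mul(b, Mul(2, b)) = Mul(2, Pow(b, 2)))
Function('h')(y) = Add(1, Mul(2, Pow(y, 2))) (Function('h')(y) = Add(Add(Pow(y, 2), Pow(y, 2)), 1) = Add(Mul(2, Pow(y, 2)), 1) = Add(1, Mul(2, Pow(y, 2))))
Pow(Mul(-1, Add(Function('h')(-5), Function('o')(5))), 3) = Pow(Mul(-1, Add(Add(1, Mul(2, Pow(-5, 2))), Mul(2, Pow(5, 2)))), 3) = Pow(Mul(-1, Add(Add(1, Mul(2, 25)), Mul(2, 25))), 3) = Pow(Mul(-1, Add(Add(1, 50), 50)), 3) = Pow(Mul(-1, Add(51, 50)), 3) = Pow(Mul(-1, 101), 3) = Pow(-101, 3) = -1030301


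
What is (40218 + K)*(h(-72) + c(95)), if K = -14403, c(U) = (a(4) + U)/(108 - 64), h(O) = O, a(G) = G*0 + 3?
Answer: -39626025/22 ≈ -1.8012e+6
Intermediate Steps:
a(G) = 3 (a(G) = 0 + 3 = 3)
c(U) = 3/44 + U/44 (c(U) = (3 + U)/(108 - 64) = (3 + U)/44 = (3 + U)*(1/44) = 3/44 + U/44)
(40218 + K)*(h(-72) + c(95)) = (40218 - 14403)*(-72 + (3/44 + (1/44)*95)) = 25815*(-72 + (3/44 + 95/44)) = 25815*(-72 + 49/22) = 25815*(-1535/22) = -39626025/22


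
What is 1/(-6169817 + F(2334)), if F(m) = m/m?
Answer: -1/6169816 ≈ -1.6208e-7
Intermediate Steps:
F(m) = 1
1/(-6169817 + F(2334)) = 1/(-6169817 + 1) = 1/(-6169816) = -1/6169816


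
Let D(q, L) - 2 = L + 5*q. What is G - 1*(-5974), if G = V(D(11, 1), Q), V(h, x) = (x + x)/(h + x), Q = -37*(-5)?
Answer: 1452052/243 ≈ 5975.5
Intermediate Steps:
Q = 185
D(q, L) = 2 + L + 5*q (D(q, L) = 2 + (L + 5*q) = 2 + L + 5*q)
V(h, x) = 2*x/(h + x) (V(h, x) = (2*x)/(h + x) = 2*x/(h + x))
G = 370/243 (G = 2*185/((2 + 1 + 5*11) + 185) = 2*185/((2 + 1 + 55) + 185) = 2*185/(58 + 185) = 2*185/243 = 2*185*(1/243) = 370/243 ≈ 1.5226)
G - 1*(-5974) = 370/243 - 1*(-5974) = 370/243 + 5974 = 1452052/243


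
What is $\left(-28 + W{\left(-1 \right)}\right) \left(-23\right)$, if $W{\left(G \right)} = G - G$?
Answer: $644$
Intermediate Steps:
$W{\left(G \right)} = 0$
$\left(-28 + W{\left(-1 \right)}\right) \left(-23\right) = \left(-28 + 0\right) \left(-23\right) = \left(-28\right) \left(-23\right) = 644$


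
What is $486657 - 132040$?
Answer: $354617$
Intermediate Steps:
$486657 - 132040 = 354617$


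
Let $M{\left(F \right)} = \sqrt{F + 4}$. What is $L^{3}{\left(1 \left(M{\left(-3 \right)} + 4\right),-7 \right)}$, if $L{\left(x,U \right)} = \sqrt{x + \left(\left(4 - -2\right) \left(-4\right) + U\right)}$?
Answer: $- 26 i \sqrt{26} \approx - 132.57 i$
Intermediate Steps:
$M{\left(F \right)} = \sqrt{4 + F}$
$L{\left(x,U \right)} = \sqrt{-24 + U + x}$ ($L{\left(x,U \right)} = \sqrt{x + \left(\left(4 + 2\right) \left(-4\right) + U\right)} = \sqrt{x + \left(6 \left(-4\right) + U\right)} = \sqrt{x + \left(-24 + U\right)} = \sqrt{-24 + U + x}$)
$L^{3}{\left(1 \left(M{\left(-3 \right)} + 4\right),-7 \right)} = \left(\sqrt{-24 - 7 + 1 \left(\sqrt{4 - 3} + 4\right)}\right)^{3} = \left(\sqrt{-24 - 7 + 1 \left(\sqrt{1} + 4\right)}\right)^{3} = \left(\sqrt{-24 - 7 + 1 \left(1 + 4\right)}\right)^{3} = \left(\sqrt{-24 - 7 + 1 \cdot 5}\right)^{3} = \left(\sqrt{-24 - 7 + 5}\right)^{3} = \left(\sqrt{-26}\right)^{3} = \left(i \sqrt{26}\right)^{3} = - 26 i \sqrt{26}$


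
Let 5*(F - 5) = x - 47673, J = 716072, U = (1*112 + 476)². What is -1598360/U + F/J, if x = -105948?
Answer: -339274501/72714285 ≈ -4.6659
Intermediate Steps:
U = 345744 (U = (112 + 476)² = 588² = 345744)
F = -153596/5 (F = 5 + (-105948 - 47673)/5 = 5 + (⅕)*(-153621) = 5 - 153621/5 = -153596/5 ≈ -30719.)
-1598360/U + F/J = -1598360/345744 - 153596/5/716072 = -1598360*1/345744 - 153596/5*1/716072 = -199795/43218 - 2021/47110 = -339274501/72714285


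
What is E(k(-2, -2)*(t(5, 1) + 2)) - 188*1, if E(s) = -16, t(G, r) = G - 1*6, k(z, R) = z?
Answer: -204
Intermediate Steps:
t(G, r) = -6 + G (t(G, r) = G - 6 = -6 + G)
E(k(-2, -2)*(t(5, 1) + 2)) - 188*1 = -16 - 188*1 = -16 - 188 = -204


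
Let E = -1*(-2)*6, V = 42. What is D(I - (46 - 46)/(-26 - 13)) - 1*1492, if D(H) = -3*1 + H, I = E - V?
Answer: -1525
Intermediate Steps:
E = 12 (E = 2*6 = 12)
I = -30 (I = 12 - 1*42 = 12 - 42 = -30)
D(H) = -3 + H
D(I - (46 - 46)/(-26 - 13)) - 1*1492 = (-3 + (-30 - (46 - 46)/(-26 - 13))) - 1*1492 = (-3 + (-30 - 0/(-39))) - 1492 = (-3 + (-30 - 0*(-1)/39)) - 1492 = (-3 + (-30 - 1*0)) - 1492 = (-3 + (-30 + 0)) - 1492 = (-3 - 30) - 1492 = -33 - 1492 = -1525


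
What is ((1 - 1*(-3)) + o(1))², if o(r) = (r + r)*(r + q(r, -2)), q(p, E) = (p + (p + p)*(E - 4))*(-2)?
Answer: 2500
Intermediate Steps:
q(p, E) = -2*p - 4*p*(-4 + E) (q(p, E) = (p + (2*p)*(-4 + E))*(-2) = (p + 2*p*(-4 + E))*(-2) = -2*p - 4*p*(-4 + E))
o(r) = 46*r² (o(r) = (r + r)*(r + 2*r*(7 - 2*(-2))) = (2*r)*(r + 2*r*(7 + 4)) = (2*r)*(r + 2*r*11) = (2*r)*(r + 22*r) = (2*r)*(23*r) = 46*r²)
((1 - 1*(-3)) + o(1))² = ((1 - 1*(-3)) + 46*1²)² = ((1 + 3) + 46*1)² = (4 + 46)² = 50² = 2500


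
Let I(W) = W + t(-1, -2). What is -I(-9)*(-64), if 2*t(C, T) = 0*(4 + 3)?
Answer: -576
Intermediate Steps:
t(C, T) = 0 (t(C, T) = (0*(4 + 3))/2 = (0*7)/2 = (½)*0 = 0)
I(W) = W (I(W) = W + 0 = W)
-I(-9)*(-64) = -1*(-9)*(-64) = 9*(-64) = -576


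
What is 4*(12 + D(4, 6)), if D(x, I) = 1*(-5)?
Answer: 28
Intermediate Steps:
D(x, I) = -5
4*(12 + D(4, 6)) = 4*(12 - 5) = 4*7 = 28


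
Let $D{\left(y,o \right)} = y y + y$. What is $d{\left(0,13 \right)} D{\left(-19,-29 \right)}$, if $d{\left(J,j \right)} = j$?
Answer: $4446$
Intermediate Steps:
$D{\left(y,o \right)} = y + y^{2}$ ($D{\left(y,o \right)} = y^{2} + y = y + y^{2}$)
$d{\left(0,13 \right)} D{\left(-19,-29 \right)} = 13 \left(- 19 \left(1 - 19\right)\right) = 13 \left(\left(-19\right) \left(-18\right)\right) = 13 \cdot 342 = 4446$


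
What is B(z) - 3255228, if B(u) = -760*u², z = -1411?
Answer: -1516355188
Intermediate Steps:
B(z) - 3255228 = -760*(-1411)² - 3255228 = -760*1990921 - 3255228 = -1513099960 - 3255228 = -1516355188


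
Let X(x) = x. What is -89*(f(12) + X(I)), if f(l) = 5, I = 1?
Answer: -534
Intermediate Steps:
-89*(f(12) + X(I)) = -89*(5 + 1) = -89*6 = -534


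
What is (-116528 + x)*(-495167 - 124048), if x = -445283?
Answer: 347881798365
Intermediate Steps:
(-116528 + x)*(-495167 - 124048) = (-116528 - 445283)*(-495167 - 124048) = -561811*(-619215) = 347881798365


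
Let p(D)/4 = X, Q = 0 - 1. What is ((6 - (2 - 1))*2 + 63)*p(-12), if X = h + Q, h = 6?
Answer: 1460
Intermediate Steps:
Q = -1
X = 5 (X = 6 - 1 = 5)
p(D) = 20 (p(D) = 4*5 = 20)
((6 - (2 - 1))*2 + 63)*p(-12) = ((6 - (2 - 1))*2 + 63)*20 = ((6 - 1*1)*2 + 63)*20 = ((6 - 1)*2 + 63)*20 = (5*2 + 63)*20 = (10 + 63)*20 = 73*20 = 1460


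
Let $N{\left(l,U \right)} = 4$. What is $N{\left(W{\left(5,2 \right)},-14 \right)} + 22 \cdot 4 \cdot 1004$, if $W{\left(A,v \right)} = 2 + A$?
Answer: $88356$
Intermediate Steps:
$N{\left(W{\left(5,2 \right)},-14 \right)} + 22 \cdot 4 \cdot 1004 = 4 + 22 \cdot 4 \cdot 1004 = 4 + 88 \cdot 1004 = 4 + 88352 = 88356$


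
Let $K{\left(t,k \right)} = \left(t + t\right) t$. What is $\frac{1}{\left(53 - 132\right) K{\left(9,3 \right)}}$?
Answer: $- \frac{1}{12798} \approx -7.8137 \cdot 10^{-5}$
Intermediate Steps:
$K{\left(t,k \right)} = 2 t^{2}$ ($K{\left(t,k \right)} = 2 t t = 2 t^{2}$)
$\frac{1}{\left(53 - 132\right) K{\left(9,3 \right)}} = \frac{1}{\left(53 - 132\right) 2 \cdot 9^{2}} = \frac{1}{\left(-79\right) 2 \cdot 81} = \frac{1}{\left(-79\right) 162} = \frac{1}{-12798} = - \frac{1}{12798}$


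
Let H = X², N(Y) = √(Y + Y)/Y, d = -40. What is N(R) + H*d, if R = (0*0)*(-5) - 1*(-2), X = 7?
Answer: -1959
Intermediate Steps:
R = 2 (R = 0*(-5) + 2 = 0 + 2 = 2)
N(Y) = √2/√Y (N(Y) = √(2*Y)/Y = (√2*√Y)/Y = √2/√Y)
H = 49 (H = 7² = 49)
N(R) + H*d = √2/√2 + 49*(-40) = √2*(√2/2) - 1960 = 1 - 1960 = -1959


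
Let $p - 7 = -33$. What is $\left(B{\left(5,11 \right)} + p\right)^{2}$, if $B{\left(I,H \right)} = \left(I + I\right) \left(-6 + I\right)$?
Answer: $1296$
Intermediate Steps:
$p = -26$ ($p = 7 - 33 = -26$)
$B{\left(I,H \right)} = 2 I \left(-6 + I\right)$
$\left(B{\left(5,11 \right)} + p\right)^{2} = \left(2 \cdot 5 \left(-6 + 5\right) - 26\right)^{2} = \left(2 \cdot 5 \left(-1\right) - 26\right)^{2} = \left(-10 - 26\right)^{2} = \left(-36\right)^{2} = 1296$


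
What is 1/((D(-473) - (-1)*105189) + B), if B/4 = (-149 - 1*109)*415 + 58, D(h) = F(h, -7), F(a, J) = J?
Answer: -1/322866 ≈ -3.0973e-6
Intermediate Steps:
D(h) = -7
B = -428048 (B = 4*((-149 - 1*109)*415 + 58) = 4*((-149 - 109)*415 + 58) = 4*(-258*415 + 58) = 4*(-107070 + 58) = 4*(-107012) = -428048)
1/((D(-473) - (-1)*105189) + B) = 1/((-7 - (-1)*105189) - 428048) = 1/((-7 - 1*(-105189)) - 428048) = 1/((-7 + 105189) - 428048) = 1/(105182 - 428048) = 1/(-322866) = -1/322866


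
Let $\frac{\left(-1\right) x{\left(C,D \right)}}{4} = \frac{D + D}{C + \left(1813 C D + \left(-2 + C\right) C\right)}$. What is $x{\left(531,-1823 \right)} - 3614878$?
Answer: $- \frac{6343120915910626}{1754726139} \approx -3.6149 \cdot 10^{6}$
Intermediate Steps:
$x{\left(C,D \right)} = - \frac{8 D}{C + C \left(-2 + C\right) + 1813 C D}$ ($x{\left(C,D \right)} = - 4 \frac{D + D}{C + \left(1813 C D + \left(-2 + C\right) C\right)} = - 4 \frac{2 D}{C + \left(1813 C D + C \left(-2 + C\right)\right)} = - 4 \frac{2 D}{C + \left(C \left(-2 + C\right) + 1813 C D\right)} = - 4 \frac{2 D}{C + C \left(-2 + C\right) + 1813 C D} = - \frac{8 D}{C + C \left(-2 + C\right) + 1813 C D}$)
$x{\left(531,-1823 \right)} - 3614878 = \left(-8\right) \left(-1823\right) \frac{1}{531} \frac{1}{-1 + 531 + 1813 \left(-1823\right)} - 3614878 = \left(-8\right) \left(-1823\right) \frac{1}{531} \frac{1}{-1 + 531 - 3305099} - 3614878 = \left(-8\right) \left(-1823\right) \frac{1}{531} \frac{1}{-3304569} - 3614878 = \left(-8\right) \left(-1823\right) \frac{1}{531} \left(- \frac{1}{3304569}\right) - 3614878 = - \frac{14584}{1754726139} - 3614878 = - \frac{6343120915910626}{1754726139}$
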